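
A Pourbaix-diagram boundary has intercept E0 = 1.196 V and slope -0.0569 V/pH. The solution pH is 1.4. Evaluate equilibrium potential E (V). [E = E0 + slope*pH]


Apply the Pourbaix line equation: E = E0 + slope*pH
E = 1.196 + (-0.0569)*1.4 = 1.196 + (-0.07966) = 1.11634 V
Rounded to 4 decimal places: E = 1.1163 V

1.1163 V


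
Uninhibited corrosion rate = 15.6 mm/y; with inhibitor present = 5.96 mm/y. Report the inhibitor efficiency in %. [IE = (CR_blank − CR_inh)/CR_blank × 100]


Apply the inhibitor-efficiency definition: IE = (CR_blank − CR_inh)/CR_blank × 100
IE = (15.6 − 5.96) / 15.6 × 100
IE = 9.64 / 15.6 × 100 = 61.8 %

61.8 %


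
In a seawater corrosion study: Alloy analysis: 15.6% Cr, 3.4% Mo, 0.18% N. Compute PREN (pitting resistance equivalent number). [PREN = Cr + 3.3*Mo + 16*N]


Apply the PREN formula: PREN = Cr + 3.3*Mo + 16*N
PREN = 15.6 + 3.3*3.4 + 16*0.18
PREN = 15.6 + 11.22 + 2.88 = 29.7

29.7


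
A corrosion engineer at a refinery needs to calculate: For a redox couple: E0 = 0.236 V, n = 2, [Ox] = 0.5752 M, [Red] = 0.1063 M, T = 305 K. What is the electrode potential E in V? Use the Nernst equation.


Apply the Nernst equation: E = E0 + (RT/nF)*ln([Ox]/[Red])
Step 1: RT/nF = 8.314*305/(2*96485) = 0.01314075 V
Step 2: [Ox]/[Red] = 0.5752/0.1063 = 5.411101
Step 3: ln(5.411101) = 1.688453
Step 4: correction = 0.01314075 * 1.688453 = 0.0222 V
E = 0.236 + 0.0222 = 0.2582 V

0.2582 V


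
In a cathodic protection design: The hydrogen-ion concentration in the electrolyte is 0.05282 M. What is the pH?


pH = −log10[H+]
pH = −log10(0.05282) = 1.28

1.28


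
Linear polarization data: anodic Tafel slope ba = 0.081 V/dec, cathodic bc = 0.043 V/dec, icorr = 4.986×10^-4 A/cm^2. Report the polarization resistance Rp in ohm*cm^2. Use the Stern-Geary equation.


Apply the Stern-Geary equation: Rp = ba*bc / (2.303*icorr*(ba+bc))
ba*bc = 0.081*0.043 = 0.003483
ba+bc = 0.124; 2.303*icorr*(ba+bc) = 2.303*4.986×10^-4*0.124 = 1.423862×10^-4
Rp = 0.003483 / 1.423862×10^-4 = 24.46 ohm*cm^2

24.46 ohm*cm^2


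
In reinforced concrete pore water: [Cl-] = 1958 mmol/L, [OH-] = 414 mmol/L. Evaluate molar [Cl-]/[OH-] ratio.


Threshold parameter = [Cl-] / [OH-] (molar basis; both in mmol/L, so units cancel)
Ratio = 1958 / 414 = 4.73

4.73


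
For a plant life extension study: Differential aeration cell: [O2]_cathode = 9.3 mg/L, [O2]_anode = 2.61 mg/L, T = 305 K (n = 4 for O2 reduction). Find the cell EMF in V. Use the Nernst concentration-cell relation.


Apply the Nernst concentration-cell relation: E = (RT/nF)*ln(C_cathode/C_anode)
RT/nF = 8.314*305/(4*96485) = 0.00657037 V
ln(9.3/2.61) = 1.27066
E = 0.00657037 * 1.27066 = 0.00835 V

0.00835 V


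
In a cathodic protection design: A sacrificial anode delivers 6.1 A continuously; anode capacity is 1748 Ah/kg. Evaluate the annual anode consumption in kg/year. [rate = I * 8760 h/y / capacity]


Annual consumption = current * hours per year / capacity
Rate = 6.1 * 8760 / 1748 = 30.6 kg/year

30.6 kg/year


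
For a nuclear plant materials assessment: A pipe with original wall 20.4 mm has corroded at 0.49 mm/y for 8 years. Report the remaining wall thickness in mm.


Remaining wall = original − CR × time
t = 20.4 − 0.49*8 = 20.4 − 3.92 = 16.48 mm

16.48 mm


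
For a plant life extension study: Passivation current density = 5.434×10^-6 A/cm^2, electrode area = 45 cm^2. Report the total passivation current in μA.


I = i_pass * A, then convert A → μA (×10^6)
I = 5.434×10^-6 * 45 * 10^6 = 244.53 μA

244.53 μA


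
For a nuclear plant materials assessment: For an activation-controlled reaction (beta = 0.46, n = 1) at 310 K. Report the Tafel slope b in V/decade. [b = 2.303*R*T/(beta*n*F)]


Apply the Tafel slope relation: b = 2.303*R*T/(beta*n*F)
Numerator: 2.303 * 8.314 * 310 = 5935.61
Denominator: 0.46 * 1 * 96485 = 44383.1
b = 5935.61 / 44383.1 = 0.134 V/decade

0.134 V/decade


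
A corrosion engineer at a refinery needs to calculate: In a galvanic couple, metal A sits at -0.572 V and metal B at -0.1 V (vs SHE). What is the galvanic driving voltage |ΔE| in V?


Driving voltage is the absolute potential difference.
|ΔE| = |-0.572 − (-0.1)| = 0.472 V

0.472 V


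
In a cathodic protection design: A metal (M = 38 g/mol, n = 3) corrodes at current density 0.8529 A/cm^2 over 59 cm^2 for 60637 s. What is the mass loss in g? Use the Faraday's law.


Apply Faraday's law: m = i*A*t*M / (n*F)
Total charge passed Q = i*A*t = 0.8529*59*60637 = 3051320.5407 C
m = Q*M/(n*F) = 3051320.5407*38/(3*96485) = 400.581 g

400.581 g


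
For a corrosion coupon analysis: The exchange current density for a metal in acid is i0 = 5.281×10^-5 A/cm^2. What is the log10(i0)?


i0 = 5.281×10^-5 A/cm^2
log10(i0) = -4.277

-4.277


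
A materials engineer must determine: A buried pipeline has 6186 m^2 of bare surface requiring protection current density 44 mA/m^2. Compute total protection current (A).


I = area * current density, then convert mA → A (÷1000)
I = 6186 * 44 / 1000 = 272.18 A

272.18 A


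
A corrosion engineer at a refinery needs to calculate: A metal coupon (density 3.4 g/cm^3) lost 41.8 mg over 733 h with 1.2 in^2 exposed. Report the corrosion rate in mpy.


Apply the mpy weight-loss relation: CR = 534 * W / (D * A * T)
Numerator: 534 * 41.8 = 22321.2
Denominator: 3.4 * 1.2 * 733 = 2990.64
CR = 22321.2 / 2990.64 = 7.464 mpy

7.464 mpy


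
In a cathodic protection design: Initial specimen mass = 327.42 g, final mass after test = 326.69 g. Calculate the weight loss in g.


Weight loss = initial − final
WL = 327.42 − 326.69 = 0.73 g

0.73 g


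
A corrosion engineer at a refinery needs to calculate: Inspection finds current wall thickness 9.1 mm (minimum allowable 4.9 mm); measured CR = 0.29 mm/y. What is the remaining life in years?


Apply the remaining-life relation: RL = (t_current − t_min) / CR
RL = (9.1 − 4.9) / 0.29 = 4.2 / 0.29 = 14.5 years

14.5 years


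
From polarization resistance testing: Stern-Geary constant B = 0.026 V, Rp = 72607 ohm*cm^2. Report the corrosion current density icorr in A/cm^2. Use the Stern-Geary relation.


Apply the Stern-Geary relation: icorr = B / Rp
icorr = 0.026 / 72607 = 3.581×10^-7 A/cm^2

3.581×10^-7 A/cm^2


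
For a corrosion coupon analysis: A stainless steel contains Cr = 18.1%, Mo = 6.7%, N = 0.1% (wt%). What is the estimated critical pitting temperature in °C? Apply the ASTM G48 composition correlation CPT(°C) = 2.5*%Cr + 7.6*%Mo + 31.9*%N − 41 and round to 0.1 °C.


Apply the ASTM G48 empirical CPT estimate: CPT(°C) = 2.5*%Cr + 7.6*%Mo + 31.9*%N − 41
2.5*18.1 = 45.25; 7.6*6.7 = 50.92; 31.9*0.1 = 3.19
CPT = 45.25 + 50.92 + 3.19 − 41 = 58.36 °C
Rounded to 0.1 °C: CPT ≈ 58.4 °C

58.4 °C


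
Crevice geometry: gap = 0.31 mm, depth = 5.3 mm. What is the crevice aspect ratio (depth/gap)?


Aspect ratio = depth / gap
Ratio = 5.3 / 0.31 = 17.1

17.1


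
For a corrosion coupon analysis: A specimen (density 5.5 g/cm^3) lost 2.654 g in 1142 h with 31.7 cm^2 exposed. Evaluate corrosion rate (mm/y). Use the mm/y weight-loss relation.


Apply the mm/y weight-loss relation: CR = 87600 * W / (D * A * T)
Numerator: 87600 * 2.654 = 232490.4
Denominator: 5.5 * 31.7 * 1142 = 199107.7
CR = 232490.4 / 199107.7 = 1.167662 mm/y

1.167662 mm/y


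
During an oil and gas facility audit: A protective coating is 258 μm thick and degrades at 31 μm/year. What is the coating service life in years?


Service life = thickness / degradation rate
Life = 258 / 31 = 8.3 years

8.3 years


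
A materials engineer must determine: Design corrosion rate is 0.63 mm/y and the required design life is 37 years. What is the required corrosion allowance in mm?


Corrosion allowance = CR × design life
CA = 0.63 * 37 = 23.31 mm

23.31 mm


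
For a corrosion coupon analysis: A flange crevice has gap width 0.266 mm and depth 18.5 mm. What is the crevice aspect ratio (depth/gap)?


Aspect ratio = depth / gap
Ratio = 18.5 / 0.266 = 69.5

69.5


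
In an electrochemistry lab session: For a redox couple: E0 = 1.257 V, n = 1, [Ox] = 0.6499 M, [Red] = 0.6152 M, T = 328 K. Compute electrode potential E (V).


Apply the Nernst equation: E = E0 + (RT/nF)*ln([Ox]/[Red])
Step 1: RT/nF = 8.314*328/(1*96485) = 0.02826338 V
Step 2: [Ox]/[Red] = 0.6499/0.6152 = 1.056404
Step 3: ln(1.056404) = 0.054871
Step 4: correction = 0.02826338 * 0.054871 = 0.002 V
E = 1.257 + 0.002 = 1.259 V

1.259 V


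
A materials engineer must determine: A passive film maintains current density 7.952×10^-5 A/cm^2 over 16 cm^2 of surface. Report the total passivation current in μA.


I = i_pass * A, then convert A → μA (×10^6)
I = 7.952×10^-5 * 16 * 10^6 = 1272.32 μA

1272.32 μA


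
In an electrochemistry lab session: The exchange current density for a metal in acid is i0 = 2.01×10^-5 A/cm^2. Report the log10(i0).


i0 = 2.01×10^-5 A/cm^2
log10(i0) = -4.697

-4.697


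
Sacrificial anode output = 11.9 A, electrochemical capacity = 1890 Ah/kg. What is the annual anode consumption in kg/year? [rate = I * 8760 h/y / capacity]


Annual consumption = current * hours per year / capacity
Rate = 11.9 * 8760 / 1890 = 55.2 kg/year

55.2 kg/year


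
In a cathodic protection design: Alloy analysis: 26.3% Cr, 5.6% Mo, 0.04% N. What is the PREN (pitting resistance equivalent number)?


Apply the PREN formula: PREN = Cr + 3.3*Mo + 16*N
PREN = 26.3 + 3.3*5.6 + 16*0.04
PREN = 26.3 + 18.48 + 0.64 = 45.42

45.42


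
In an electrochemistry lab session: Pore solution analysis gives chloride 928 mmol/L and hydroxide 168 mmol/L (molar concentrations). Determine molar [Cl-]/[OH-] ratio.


Threshold parameter = [Cl-] / [OH-] (molar basis; both in mmol/L, so units cancel)
Ratio = 928 / 168 = 5.52

5.52


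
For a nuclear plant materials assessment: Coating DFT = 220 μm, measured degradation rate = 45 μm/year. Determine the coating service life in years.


Service life = thickness / degradation rate
Life = 220 / 45 = 4.9 years

4.9 years


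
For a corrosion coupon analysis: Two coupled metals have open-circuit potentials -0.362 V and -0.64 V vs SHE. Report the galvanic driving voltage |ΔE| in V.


Driving voltage is the absolute potential difference.
|ΔE| = |-0.362 − (-0.64)| = 0.278 V

0.278 V


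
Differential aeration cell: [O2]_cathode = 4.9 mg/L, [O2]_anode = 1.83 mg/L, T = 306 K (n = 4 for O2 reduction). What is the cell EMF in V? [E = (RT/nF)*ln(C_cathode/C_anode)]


Apply the Nernst concentration-cell relation: E = (RT/nF)*ln(C_cathode/C_anode)
RT/nF = 8.314*306/(4*96485) = 0.00659192 V
ln(4.9/1.83) = 0.98492
E = 0.00659192 * 0.98492 = 0.00649 V

0.00649 V


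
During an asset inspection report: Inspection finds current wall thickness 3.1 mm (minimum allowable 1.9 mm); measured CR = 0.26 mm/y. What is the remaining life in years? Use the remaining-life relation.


Apply the remaining-life relation: RL = (t_current − t_min) / CR
RL = (3.1 − 1.9) / 0.26 = 1.2 / 0.26 = 4.6 years

4.6 years


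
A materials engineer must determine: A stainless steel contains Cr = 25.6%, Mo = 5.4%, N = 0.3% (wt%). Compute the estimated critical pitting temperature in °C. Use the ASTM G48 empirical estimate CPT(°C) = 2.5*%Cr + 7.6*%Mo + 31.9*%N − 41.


Apply the ASTM G48 empirical CPT estimate: CPT(°C) = 2.5*%Cr + 7.6*%Mo + 31.9*%N − 41
2.5*25.6 = 64; 7.6*5.4 = 41.04; 31.9*0.3 = 9.57
CPT = 64 + 41.04 + 9.57 − 41 = 73.61 °C
Rounded to 0.1 °C: CPT ≈ 73.6 °C

73.6 °C


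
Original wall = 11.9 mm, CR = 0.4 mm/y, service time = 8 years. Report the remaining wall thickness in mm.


Remaining wall = original − CR × time
t = 11.9 − 0.4*8 = 11.9 − 3.2 = 8.7 mm

8.7 mm


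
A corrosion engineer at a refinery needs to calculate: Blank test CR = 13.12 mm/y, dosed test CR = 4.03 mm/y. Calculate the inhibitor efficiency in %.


Apply the inhibitor-efficiency definition: IE = (CR_blank − CR_inh)/CR_blank × 100
IE = (13.12 − 4.03) / 13.12 × 100
IE = 9.09 / 13.12 × 100 = 69.3 %

69.3 %


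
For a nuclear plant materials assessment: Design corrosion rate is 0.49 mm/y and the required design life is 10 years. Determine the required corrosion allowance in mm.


Corrosion allowance = CR × design life
CA = 0.49 * 10 = 4.9 mm

4.9 mm


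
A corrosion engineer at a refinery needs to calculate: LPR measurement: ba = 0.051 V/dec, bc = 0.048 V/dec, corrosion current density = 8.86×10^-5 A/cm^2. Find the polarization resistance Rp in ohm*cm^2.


Apply the Stern-Geary equation: Rp = ba*bc / (2.303*icorr*(ba+bc))
ba*bc = 0.051*0.048 = 0.002448
ba+bc = 0.099; 2.303*icorr*(ba+bc) = 2.303*8.86×10^-5*0.099 = 2.0200534×10^-5
Rp = 0.002448 / 2.0200534×10^-5 = 121.18 ohm*cm^2

121.18 ohm*cm^2


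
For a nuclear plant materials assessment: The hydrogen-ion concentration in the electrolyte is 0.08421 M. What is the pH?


pH = −log10[H+]
pH = −log10(0.08421) = 1.07

1.07


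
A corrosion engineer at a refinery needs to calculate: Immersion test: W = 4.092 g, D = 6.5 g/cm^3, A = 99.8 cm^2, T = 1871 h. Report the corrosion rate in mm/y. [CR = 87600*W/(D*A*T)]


Apply the mm/y weight-loss relation: CR = 87600 * W / (D * A * T)
Numerator: 87600 * 4.092 = 358459.2
Denominator: 6.5 * 99.8 * 1871 = 1213717.7
CR = 358459.2 / 1213717.7 = 0.2953 mm/y

0.2953 mm/y


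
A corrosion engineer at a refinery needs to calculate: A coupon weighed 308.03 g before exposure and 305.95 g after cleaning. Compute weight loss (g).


Weight loss = initial − final
WL = 308.03 − 305.95 = 2.08 g

2.08 g


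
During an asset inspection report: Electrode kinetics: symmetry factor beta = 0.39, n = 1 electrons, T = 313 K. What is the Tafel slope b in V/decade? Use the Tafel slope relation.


Apply the Tafel slope relation: b = 2.303*R*T/(beta*n*F)
Numerator: 2.303 * 8.314 * 313 = 5993.06
Denominator: 0.39 * 1 * 96485 = 37629.15
b = 5993.06 / 37629.15 = 0.1593 V/decade

0.1593 V/decade


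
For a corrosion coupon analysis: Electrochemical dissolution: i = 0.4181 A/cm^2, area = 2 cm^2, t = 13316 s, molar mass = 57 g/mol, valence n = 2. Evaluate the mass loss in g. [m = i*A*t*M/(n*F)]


Apply Faraday's law: m = i*A*t*M / (n*F)
Total charge passed Q = i*A*t = 0.4181*2*13316 = 11134.8392 C
m = Q*M/(n*F) = 11134.8392*57/(2*96485) = 3.289 g

3.289 g


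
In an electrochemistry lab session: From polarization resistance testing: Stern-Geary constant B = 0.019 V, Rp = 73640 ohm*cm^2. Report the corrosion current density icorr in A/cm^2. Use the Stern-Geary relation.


Apply the Stern-Geary relation: icorr = B / Rp
icorr = 0.019 / 73640 = 2.58×10^-7 A/cm^2

2.58×10^-7 A/cm^2


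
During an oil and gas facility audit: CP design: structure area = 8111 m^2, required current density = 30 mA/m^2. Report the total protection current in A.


I = area * current density, then convert mA → A (÷1000)
I = 8111 * 30 / 1000 = 243.33 A

243.33 A


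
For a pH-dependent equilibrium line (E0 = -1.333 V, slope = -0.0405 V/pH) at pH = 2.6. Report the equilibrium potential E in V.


Apply the Pourbaix line equation: E = E0 + slope*pH
E = -1.333 + (-0.0405)*2.6 = -1.333 + (-0.1053) = -1.4383 V
Rounded to 3 decimal places: E = -1.438 V

-1.438 V


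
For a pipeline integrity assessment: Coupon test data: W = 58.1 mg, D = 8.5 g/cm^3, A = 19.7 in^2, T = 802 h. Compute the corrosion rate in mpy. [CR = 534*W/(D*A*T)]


Apply the mpy weight-loss relation: CR = 534 * W / (D * A * T)
Numerator: 534 * 58.1 = 31025.4
Denominator: 8.5 * 19.7 * 802 = 134294.9
CR = 31025.4 / 134294.9 = 0.231 mpy

0.231 mpy


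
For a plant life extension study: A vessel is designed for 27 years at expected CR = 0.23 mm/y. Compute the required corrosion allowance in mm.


Corrosion allowance = CR × design life
CA = 0.23 * 27 = 6.21 mm

6.21 mm


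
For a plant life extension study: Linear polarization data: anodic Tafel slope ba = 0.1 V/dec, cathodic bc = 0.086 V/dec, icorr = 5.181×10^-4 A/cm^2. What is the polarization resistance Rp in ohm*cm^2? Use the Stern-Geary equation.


Apply the Stern-Geary equation: Rp = ba*bc / (2.303*icorr*(ba+bc))
ba*bc = 0.1*0.086 = 0.0086
ba+bc = 0.186; 2.303*icorr*(ba+bc) = 2.303*5.181×10^-4*0.186 = 2.2193228×10^-4
Rp = 0.0086 / 2.2193228×10^-4 = 38.75 ohm*cm^2

38.75 ohm*cm^2


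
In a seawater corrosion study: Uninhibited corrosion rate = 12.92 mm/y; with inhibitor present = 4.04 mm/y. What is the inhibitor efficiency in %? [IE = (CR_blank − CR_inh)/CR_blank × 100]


Apply the inhibitor-efficiency definition: IE = (CR_blank − CR_inh)/CR_blank × 100
IE = (12.92 − 4.04) / 12.92 × 100
IE = 8.88 / 12.92 × 100 = 68.7 %

68.7 %


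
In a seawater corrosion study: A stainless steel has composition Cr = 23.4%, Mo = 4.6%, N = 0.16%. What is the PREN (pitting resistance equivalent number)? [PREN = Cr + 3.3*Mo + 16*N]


Apply the PREN formula: PREN = Cr + 3.3*Mo + 16*N
PREN = 23.4 + 3.3*4.6 + 16*0.16
PREN = 23.4 + 15.18 + 2.56 = 41.14

41.14


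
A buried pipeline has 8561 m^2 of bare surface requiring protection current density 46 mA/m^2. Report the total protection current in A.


I = area * current density, then convert mA → A (÷1000)
I = 8561 * 46 / 1000 = 393.81 A

393.81 A


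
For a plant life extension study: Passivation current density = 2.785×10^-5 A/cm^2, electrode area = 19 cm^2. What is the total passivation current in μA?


I = i_pass * A, then convert A → μA (×10^6)
I = 2.785×10^-5 * 19 * 10^6 = 529.15 μA

529.15 μA


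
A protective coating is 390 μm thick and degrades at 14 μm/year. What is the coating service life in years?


Service life = thickness / degradation rate
Life = 390 / 14 = 27.9 years

27.9 years


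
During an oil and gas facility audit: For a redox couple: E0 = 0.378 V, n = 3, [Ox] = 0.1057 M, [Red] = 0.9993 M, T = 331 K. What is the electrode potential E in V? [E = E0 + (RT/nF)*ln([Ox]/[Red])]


Apply the Nernst equation: E = E0 + (RT/nF)*ln([Ox]/[Red])
Step 1: RT/nF = 8.314*331/(3*96485) = 0.00950729 V
Step 2: [Ox]/[Red] = 0.1057/0.9993 = 0.105774
Step 3: ln(0.105774) = -2.246451
Step 4: correction = 0.00950729 * -2.246451 = -0.021 V
E = 0.378 + -0.021 = 0.357 V

0.357 V


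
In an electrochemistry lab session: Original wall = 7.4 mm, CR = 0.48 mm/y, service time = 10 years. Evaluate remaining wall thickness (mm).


Remaining wall = original − CR × time
t = 7.4 − 0.48*10 = 7.4 − 4.8 = 2.6 mm

2.6 mm


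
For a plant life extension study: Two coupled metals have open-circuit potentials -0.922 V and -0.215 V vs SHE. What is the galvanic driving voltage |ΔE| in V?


Driving voltage is the absolute potential difference.
|ΔE| = |-0.922 − (-0.215)| = 0.707 V

0.707 V


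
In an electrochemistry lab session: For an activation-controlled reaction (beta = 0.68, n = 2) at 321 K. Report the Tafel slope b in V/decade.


Apply the Tafel slope relation: b = 2.303*R*T/(beta*n*F)
Numerator: 2.303 * 8.314 * 321 = 6146.23
Denominator: 0.68 * 2 * 96485 = 131219.6
b = 6146.23 / 131219.6 = 0.0468 V/decade

0.0468 V/decade


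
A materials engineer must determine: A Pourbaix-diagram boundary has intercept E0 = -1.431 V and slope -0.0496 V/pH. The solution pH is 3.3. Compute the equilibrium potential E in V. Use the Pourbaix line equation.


Apply the Pourbaix line equation: E = E0 + slope*pH
E = -1.431 + (-0.0496)*3.3 = -1.431 + (-0.16368) = -1.59468 V
Rounded to 3 decimal places: E = -1.595 V

-1.595 V


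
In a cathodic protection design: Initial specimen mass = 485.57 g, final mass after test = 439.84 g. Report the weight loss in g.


Weight loss = initial − final
WL = 485.57 − 439.84 = 45.73 g

45.73 g


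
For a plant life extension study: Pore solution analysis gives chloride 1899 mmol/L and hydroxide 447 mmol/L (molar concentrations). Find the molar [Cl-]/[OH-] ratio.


Threshold parameter = [Cl-] / [OH-] (molar basis; both in mmol/L, so units cancel)
Ratio = 1899 / 447 = 4.25

4.25


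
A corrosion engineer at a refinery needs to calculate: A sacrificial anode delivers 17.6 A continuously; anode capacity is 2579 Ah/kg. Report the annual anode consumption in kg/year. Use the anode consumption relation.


Annual consumption = current * hours per year / capacity
Rate = 17.6 * 8760 / 2579 = 59.8 kg/year

59.8 kg/year


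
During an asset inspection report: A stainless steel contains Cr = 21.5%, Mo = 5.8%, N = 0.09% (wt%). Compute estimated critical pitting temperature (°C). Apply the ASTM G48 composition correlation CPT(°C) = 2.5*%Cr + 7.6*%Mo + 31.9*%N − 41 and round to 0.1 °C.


Apply the ASTM G48 empirical CPT estimate: CPT(°C) = 2.5*%Cr + 7.6*%Mo + 31.9*%N − 41
2.5*21.5 = 53.75; 7.6*5.8 = 44.08; 31.9*0.09 = 2.871
CPT = 53.75 + 44.08 + 2.871 − 41 = 59.701 °C
Rounded to 0.1 °C: CPT ≈ 59.7 °C

59.7 °C


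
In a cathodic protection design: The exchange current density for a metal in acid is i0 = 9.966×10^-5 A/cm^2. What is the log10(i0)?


i0 = 9.966×10^-5 A/cm^2
log10(i0) = -4.001

-4.001


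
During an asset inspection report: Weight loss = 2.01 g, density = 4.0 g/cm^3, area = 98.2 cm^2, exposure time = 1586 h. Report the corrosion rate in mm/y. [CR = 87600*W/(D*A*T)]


Apply the mm/y weight-loss relation: CR = 87600 * W / (D * A * T)
Numerator: 87600 * 2.01 = 176076.0
Denominator: 4.0 * 98.2 * 1586 = 622980.8
CR = 176076.0 / 622980.8 = 0.282635 mm/y

0.282635 mm/y


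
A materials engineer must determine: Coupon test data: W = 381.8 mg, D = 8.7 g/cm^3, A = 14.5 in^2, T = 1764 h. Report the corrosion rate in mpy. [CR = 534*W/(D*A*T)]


Apply the mpy weight-loss relation: CR = 534 * W / (D * A * T)
Numerator: 534 * 381.8 = 203881.2
Denominator: 8.7 * 14.5 * 1764 = 222528.6
CR = 203881.2 / 222528.6 = 0.9162 mpy

0.9162 mpy


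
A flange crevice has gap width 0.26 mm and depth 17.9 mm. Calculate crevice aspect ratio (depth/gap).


Aspect ratio = depth / gap
Ratio = 17.9 / 0.26 = 68.8

68.8


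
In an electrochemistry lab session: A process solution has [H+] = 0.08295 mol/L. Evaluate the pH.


pH = −log10[H+]
pH = −log10(0.08295) = 1.08

1.08


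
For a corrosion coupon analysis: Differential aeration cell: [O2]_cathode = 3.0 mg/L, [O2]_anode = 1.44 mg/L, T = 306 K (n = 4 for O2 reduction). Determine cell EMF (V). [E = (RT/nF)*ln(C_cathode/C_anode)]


Apply the Nernst concentration-cell relation: E = (RT/nF)*ln(C_cathode/C_anode)
RT/nF = 8.314*306/(4*96485) = 0.00659192 V
ln(3.0/1.44) = 0.73397
E = 0.00659192 * 0.73397 = 0.00484 V

0.00484 V


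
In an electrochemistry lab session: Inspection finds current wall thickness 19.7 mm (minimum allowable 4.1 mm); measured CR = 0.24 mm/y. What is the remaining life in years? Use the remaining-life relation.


Apply the remaining-life relation: RL = (t_current − t_min) / CR
RL = (19.7 − 4.1) / 0.24 = 15.6 / 0.24 = 65.0 years

65.0 years


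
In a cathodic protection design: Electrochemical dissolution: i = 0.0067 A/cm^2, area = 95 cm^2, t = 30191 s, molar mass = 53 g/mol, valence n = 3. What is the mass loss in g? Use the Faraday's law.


Apply Faraday's law: m = i*A*t*M / (n*F)
Total charge passed Q = i*A*t = 0.0067*95*30191 = 19216.5715 C
m = Q*M/(n*F) = 19216.5715*53/(3*96485) = 3.51861 g

3.51861 g


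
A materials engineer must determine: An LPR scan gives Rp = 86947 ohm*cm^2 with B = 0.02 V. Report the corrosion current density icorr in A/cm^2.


Apply the Stern-Geary relation: icorr = B / Rp
icorr = 0.02 / 86947 = 2.3×10^-7 A/cm^2

2.3×10^-7 A/cm^2


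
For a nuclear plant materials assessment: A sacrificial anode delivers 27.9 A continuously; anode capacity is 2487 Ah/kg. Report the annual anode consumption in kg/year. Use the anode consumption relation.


Annual consumption = current * hours per year / capacity
Rate = 27.9 * 8760 / 2487 = 98.3 kg/year

98.3 kg/year


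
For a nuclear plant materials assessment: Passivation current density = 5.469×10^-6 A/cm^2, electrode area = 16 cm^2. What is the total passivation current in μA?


I = i_pass * A, then convert A → μA (×10^6)
I = 5.469×10^-6 * 16 * 10^6 = 87.5 μA

87.5 μA


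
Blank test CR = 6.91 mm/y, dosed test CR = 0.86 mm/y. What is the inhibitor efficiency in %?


Apply the inhibitor-efficiency definition: IE = (CR_blank − CR_inh)/CR_blank × 100
IE = (6.91 − 0.86) / 6.91 × 100
IE = 6.05 / 6.91 × 100 = 87.6 %

87.6 %


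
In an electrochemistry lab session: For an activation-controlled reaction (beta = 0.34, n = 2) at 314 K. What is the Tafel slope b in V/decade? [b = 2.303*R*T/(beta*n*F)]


Apply the Tafel slope relation: b = 2.303*R*T/(beta*n*F)
Numerator: 2.303 * 8.314 * 314 = 6012.2
Denominator: 0.34 * 2 * 96485 = 65609.8
b = 6012.2 / 65609.8 = 0.0916 V/decade

0.0916 V/decade


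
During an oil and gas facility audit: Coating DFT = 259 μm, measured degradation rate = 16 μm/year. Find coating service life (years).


Service life = thickness / degradation rate
Life = 259 / 16 = 16.2 years

16.2 years


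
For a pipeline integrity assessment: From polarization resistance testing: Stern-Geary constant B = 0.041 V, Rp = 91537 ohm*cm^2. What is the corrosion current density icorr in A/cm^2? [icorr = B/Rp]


Apply the Stern-Geary relation: icorr = B / Rp
icorr = 0.041 / 91537 = 4.479×10^-7 A/cm^2

4.479×10^-7 A/cm^2


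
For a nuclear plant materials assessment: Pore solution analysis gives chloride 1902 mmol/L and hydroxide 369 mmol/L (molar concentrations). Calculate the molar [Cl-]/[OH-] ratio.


Threshold parameter = [Cl-] / [OH-] (molar basis; both in mmol/L, so units cancel)
Ratio = 1902 / 369 = 5.15

5.15


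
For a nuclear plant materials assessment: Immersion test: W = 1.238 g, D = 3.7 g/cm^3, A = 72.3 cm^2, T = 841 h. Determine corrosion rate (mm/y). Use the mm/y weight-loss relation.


Apply the mm/y weight-loss relation: CR = 87600 * W / (D * A * T)
Numerator: 87600 * 1.238 = 108448.8
Denominator: 3.7 * 72.3 * 841 = 224975.91
CR = 108448.8 / 224975.91 = 0.482 mm/y

0.482 mm/y


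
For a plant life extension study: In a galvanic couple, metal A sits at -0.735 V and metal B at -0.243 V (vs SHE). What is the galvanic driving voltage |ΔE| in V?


Driving voltage is the absolute potential difference.
|ΔE| = |-0.735 − (-0.243)| = 0.492 V

0.492 V


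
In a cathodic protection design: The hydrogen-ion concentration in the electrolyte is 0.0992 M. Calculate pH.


pH = −log10[H+]
pH = −log10(0.0992) = 1.0

1.0


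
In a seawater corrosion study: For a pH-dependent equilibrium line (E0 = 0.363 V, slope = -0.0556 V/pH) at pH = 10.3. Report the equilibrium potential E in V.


Apply the Pourbaix line equation: E = E0 + slope*pH
E = 0.363 + (-0.0556)*10.3 = 0.363 + (-0.57268) = -0.20968 V
Rounded to 3 decimal places: E = -0.210 V

-0.210 V


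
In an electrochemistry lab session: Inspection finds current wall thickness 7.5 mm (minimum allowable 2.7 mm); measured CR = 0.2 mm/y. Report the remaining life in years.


Apply the remaining-life relation: RL = (t_current − t_min) / CR
RL = (7.5 − 2.7) / 0.2 = 4.8 / 0.2 = 24.0 years

24.0 years


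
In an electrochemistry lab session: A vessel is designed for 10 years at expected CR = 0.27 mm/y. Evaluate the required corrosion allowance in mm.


Corrosion allowance = CR × design life
CA = 0.27 * 10 = 2.7 mm

2.7 mm


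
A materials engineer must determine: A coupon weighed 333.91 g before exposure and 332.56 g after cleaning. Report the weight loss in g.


Weight loss = initial − final
WL = 333.91 − 332.56 = 1.35 g

1.35 g


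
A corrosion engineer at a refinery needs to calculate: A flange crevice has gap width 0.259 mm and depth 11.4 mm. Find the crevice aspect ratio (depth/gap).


Aspect ratio = depth / gap
Ratio = 11.4 / 0.259 = 44.0

44.0


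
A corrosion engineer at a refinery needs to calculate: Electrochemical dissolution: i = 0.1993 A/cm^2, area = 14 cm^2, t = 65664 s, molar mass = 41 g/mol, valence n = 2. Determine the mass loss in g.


Apply Faraday's law: m = i*A*t*M / (n*F)
Total charge passed Q = i*A*t = 0.1993*14*65664 = 183215.6928 C
m = Q*M/(n*F) = 183215.6928*41/(2*96485) = 38.928 g

38.928 g


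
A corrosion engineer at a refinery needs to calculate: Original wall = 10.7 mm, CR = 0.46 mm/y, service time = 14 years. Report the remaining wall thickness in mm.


Remaining wall = original − CR × time
t = 10.7 − 0.46*14 = 10.7 − 6.44 = 4.26 mm

4.26 mm


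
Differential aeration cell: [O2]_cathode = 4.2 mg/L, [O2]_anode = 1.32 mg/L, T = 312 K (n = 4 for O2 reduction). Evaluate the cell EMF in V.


Apply the Nernst concentration-cell relation: E = (RT/nF)*ln(C_cathode/C_anode)
RT/nF = 8.314*312/(4*96485) = 0.00672117 V
ln(4.2/1.32) = 1.15745
E = 0.00672117 * 1.15745 = 0.00778 V

0.00778 V


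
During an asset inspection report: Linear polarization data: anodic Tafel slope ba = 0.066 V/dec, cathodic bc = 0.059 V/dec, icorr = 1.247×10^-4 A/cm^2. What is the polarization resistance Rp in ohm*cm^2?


Apply the Stern-Geary equation: Rp = ba*bc / (2.303*icorr*(ba+bc))
ba*bc = 0.066*0.059 = 0.003894
ba+bc = 0.125; 2.303*icorr*(ba+bc) = 2.303*1.247×10^-4*0.125 = 3.5898012×10^-5
Rp = 0.003894 / 3.5898012×10^-5 = 108.5 ohm*cm^2

108.5 ohm*cm^2


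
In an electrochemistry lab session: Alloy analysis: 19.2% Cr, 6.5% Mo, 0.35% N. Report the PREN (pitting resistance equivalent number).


Apply the PREN formula: PREN = Cr + 3.3*Mo + 16*N
PREN = 19.2 + 3.3*6.5 + 16*0.35
PREN = 19.2 + 21.45 + 5.6 = 46.25

46.25


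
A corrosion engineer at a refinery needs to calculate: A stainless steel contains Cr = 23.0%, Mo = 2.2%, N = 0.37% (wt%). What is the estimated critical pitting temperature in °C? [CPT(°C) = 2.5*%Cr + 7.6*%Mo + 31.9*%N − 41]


Apply the ASTM G48 empirical CPT estimate: CPT(°C) = 2.5*%Cr + 7.6*%Mo + 31.9*%N − 41
2.5*23.0 = 57.5; 7.6*2.2 = 16.72; 31.9*0.37 = 11.803
CPT = 57.5 + 16.72 + 11.803 − 41 = 45.023 °C
Rounded to 0.1 °C: CPT ≈ 45.0 °C

45.0 °C


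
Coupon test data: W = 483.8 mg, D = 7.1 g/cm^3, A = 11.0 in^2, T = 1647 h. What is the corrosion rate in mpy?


Apply the mpy weight-loss relation: CR = 534 * W / (D * A * T)
Numerator: 534 * 483.8 = 258349.2
Denominator: 7.1 * 11.0 * 1647 = 128630.7
CR = 258349.2 / 128630.7 = 2.00846 mpy

2.00846 mpy


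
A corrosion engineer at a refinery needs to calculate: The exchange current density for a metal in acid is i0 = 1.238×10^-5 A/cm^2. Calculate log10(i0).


i0 = 1.238×10^-5 A/cm^2
log10(i0) = -4.907

-4.907


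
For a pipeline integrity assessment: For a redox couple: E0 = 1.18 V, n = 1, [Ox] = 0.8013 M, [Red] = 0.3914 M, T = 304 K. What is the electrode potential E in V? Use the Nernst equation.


Apply the Nernst equation: E = E0 + (RT/nF)*ln([Ox]/[Red])
Step 1: RT/nF = 8.314*304/(1*96485) = 0.02619533 V
Step 2: [Ox]/[Red] = 0.8013/0.3914 = 2.047266
Step 3: ln(2.047266) = 0.716505
Step 4: correction = 0.02619533 * 0.716505 = 0.0188 V
E = 1.18 + 0.0188 = 1.1988 V

1.1988 V


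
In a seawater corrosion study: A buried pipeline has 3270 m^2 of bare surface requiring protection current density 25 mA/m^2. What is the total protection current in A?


I = area * current density, then convert mA → A (÷1000)
I = 3270 * 25 / 1000 = 81.75 A

81.75 A


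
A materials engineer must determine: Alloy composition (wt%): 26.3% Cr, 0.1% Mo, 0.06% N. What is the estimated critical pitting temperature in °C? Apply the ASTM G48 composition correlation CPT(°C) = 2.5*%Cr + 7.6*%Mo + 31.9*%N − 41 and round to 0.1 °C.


Apply the ASTM G48 empirical CPT estimate: CPT(°C) = 2.5*%Cr + 7.6*%Mo + 31.9*%N − 41
2.5*26.3 = 65.75; 7.6*0.1 = 0.76; 31.9*0.06 = 1.914
CPT = 65.75 + 0.76 + 1.914 − 41 = 27.424 °C
Rounded to 0.1 °C: CPT ≈ 27.4 °C

27.4 °C


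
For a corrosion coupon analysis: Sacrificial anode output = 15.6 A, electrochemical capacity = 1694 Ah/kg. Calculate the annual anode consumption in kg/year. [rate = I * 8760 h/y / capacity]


Annual consumption = current * hours per year / capacity
Rate = 15.6 * 8760 / 1694 = 80.7 kg/year

80.7 kg/year


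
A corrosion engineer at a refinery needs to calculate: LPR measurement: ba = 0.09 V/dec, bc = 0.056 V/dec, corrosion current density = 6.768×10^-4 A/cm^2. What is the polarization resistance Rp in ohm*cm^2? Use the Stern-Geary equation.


Apply the Stern-Geary equation: Rp = ba*bc / (2.303*icorr*(ba+bc))
ba*bc = 0.09*0.056 = 0.00504
ba+bc = 0.146; 2.303*icorr*(ba+bc) = 2.303*6.768×10^-4*0.146 = 2.2756588×10^-4
Rp = 0.00504 / 2.2756588×10^-4 = 22.1 ohm*cm^2

22.1 ohm*cm^2


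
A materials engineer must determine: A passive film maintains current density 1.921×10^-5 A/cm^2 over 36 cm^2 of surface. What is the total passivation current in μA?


I = i_pass * A, then convert A → μA (×10^6)
I = 1.921×10^-5 * 36 * 10^6 = 691.56 μA

691.56 μA


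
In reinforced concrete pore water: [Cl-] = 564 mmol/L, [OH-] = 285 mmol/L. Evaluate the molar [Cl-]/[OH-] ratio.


Threshold parameter = [Cl-] / [OH-] (molar basis; both in mmol/L, so units cancel)
Ratio = 564 / 285 = 1.98

1.98


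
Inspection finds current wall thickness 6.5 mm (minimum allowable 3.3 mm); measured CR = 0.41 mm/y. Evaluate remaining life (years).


Apply the remaining-life relation: RL = (t_current − t_min) / CR
RL = (6.5 − 3.3) / 0.41 = 3.2 / 0.41 = 7.8 years

7.8 years


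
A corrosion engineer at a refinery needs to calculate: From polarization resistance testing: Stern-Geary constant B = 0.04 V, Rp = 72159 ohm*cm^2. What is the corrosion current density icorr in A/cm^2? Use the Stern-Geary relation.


Apply the Stern-Geary relation: icorr = B / Rp
icorr = 0.04 / 72159 = 5.543×10^-7 A/cm^2

5.543×10^-7 A/cm^2


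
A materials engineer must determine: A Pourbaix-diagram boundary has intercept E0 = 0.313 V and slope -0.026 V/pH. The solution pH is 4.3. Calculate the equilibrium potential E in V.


Apply the Pourbaix line equation: E = E0 + slope*pH
E = 0.313 + (-0.026)*4.3 = 0.313 + (-0.1118) = 0.2012 V
Rounded to 3 decimal places: E = 0.201 V

0.201 V


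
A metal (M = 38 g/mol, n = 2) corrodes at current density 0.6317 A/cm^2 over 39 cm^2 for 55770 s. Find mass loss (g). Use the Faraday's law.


Apply Faraday's law: m = i*A*t*M / (n*F)
Total charge passed Q = i*A*t = 0.6317*39*55770 = 1373966.451 C
m = Q*M/(n*F) = 1373966.451*38/(2*96485) = 270.564 g

270.564 g


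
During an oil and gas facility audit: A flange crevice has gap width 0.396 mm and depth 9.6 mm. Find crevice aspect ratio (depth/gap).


Aspect ratio = depth / gap
Ratio = 9.6 / 0.396 = 24.2

24.2


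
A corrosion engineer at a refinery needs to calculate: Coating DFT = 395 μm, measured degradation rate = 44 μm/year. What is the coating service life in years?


Service life = thickness / degradation rate
Life = 395 / 44 = 9.0 years

9.0 years


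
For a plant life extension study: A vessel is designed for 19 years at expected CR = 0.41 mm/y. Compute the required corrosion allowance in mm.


Corrosion allowance = CR × design life
CA = 0.41 * 19 = 7.79 mm

7.79 mm


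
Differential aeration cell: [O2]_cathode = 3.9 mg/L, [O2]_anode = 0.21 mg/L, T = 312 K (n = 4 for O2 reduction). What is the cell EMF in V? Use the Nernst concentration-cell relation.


Apply the Nernst concentration-cell relation: E = (RT/nF)*ln(C_cathode/C_anode)
RT/nF = 8.314*312/(4*96485) = 0.00672117 V
ln(3.9/0.21) = 2.92162
E = 0.00672117 * 2.92162 = 0.01964 V

0.01964 V


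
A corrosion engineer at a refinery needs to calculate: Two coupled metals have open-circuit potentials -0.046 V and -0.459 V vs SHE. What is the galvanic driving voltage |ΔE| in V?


Driving voltage is the absolute potential difference.
|ΔE| = |-0.046 − (-0.459)| = 0.413 V

0.413 V


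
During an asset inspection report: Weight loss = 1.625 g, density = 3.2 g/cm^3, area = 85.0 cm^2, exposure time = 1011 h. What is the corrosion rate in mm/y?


Apply the mm/y weight-loss relation: CR = 87600 * W / (D * A * T)
Numerator: 87600 * 1.625 = 142350.0
Denominator: 3.2 * 85.0 * 1011 = 274992.0
CR = 142350.0 / 274992.0 = 0.51765 mm/y

0.51765 mm/y


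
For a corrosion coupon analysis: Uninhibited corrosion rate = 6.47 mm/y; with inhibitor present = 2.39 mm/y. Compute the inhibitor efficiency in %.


Apply the inhibitor-efficiency definition: IE = (CR_blank − CR_inh)/CR_blank × 100
IE = (6.47 − 2.39) / 6.47 × 100
IE = 4.08 / 6.47 × 100 = 63.1 %

63.1 %


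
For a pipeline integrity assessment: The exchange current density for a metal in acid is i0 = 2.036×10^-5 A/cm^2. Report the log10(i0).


i0 = 2.036×10^-5 A/cm^2
log10(i0) = -4.691

-4.691


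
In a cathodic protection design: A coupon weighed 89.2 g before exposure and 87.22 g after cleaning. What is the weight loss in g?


Weight loss = initial − final
WL = 89.2 − 87.22 = 1.98 g

1.98 g


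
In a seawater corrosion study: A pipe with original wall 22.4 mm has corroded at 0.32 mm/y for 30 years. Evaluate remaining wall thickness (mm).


Remaining wall = original − CR × time
t = 22.4 − 0.32*30 = 22.4 − 9.6 = 12.8 mm

12.8 mm


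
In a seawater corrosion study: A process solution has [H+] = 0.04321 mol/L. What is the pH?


pH = −log10[H+]
pH = −log10(0.04321) = 1.36

1.36


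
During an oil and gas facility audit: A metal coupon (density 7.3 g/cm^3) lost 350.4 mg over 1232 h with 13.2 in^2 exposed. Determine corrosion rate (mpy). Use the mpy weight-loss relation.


Apply the mpy weight-loss relation: CR = 534 * W / (D * A * T)
Numerator: 534 * 350.4 = 187113.6
Denominator: 7.3 * 13.2 * 1232 = 118715.52
CR = 187113.6 / 118715.52 = 1.576 mpy

1.576 mpy


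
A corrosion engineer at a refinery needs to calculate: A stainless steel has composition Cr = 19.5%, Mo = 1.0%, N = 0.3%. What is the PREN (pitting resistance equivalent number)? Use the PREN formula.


Apply the PREN formula: PREN = Cr + 3.3*Mo + 16*N
PREN = 19.5 + 3.3*1.0 + 16*0.3
PREN = 19.5 + 3.3 + 4.8 = 27.6

27.6


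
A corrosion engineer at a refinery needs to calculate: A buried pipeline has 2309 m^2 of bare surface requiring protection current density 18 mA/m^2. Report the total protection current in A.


I = area * current density, then convert mA → A (÷1000)
I = 2309 * 18 / 1000 = 41.56 A

41.56 A


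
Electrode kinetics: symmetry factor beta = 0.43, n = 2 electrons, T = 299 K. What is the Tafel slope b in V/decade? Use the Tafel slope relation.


Apply the Tafel slope relation: b = 2.303*R*T/(beta*n*F)
Numerator: 2.303 * 8.314 * 299 = 5725.0
Denominator: 0.43 * 2 * 96485 = 82977.1
b = 5725.0 / 82977.1 = 0.069 V/decade

0.069 V/decade


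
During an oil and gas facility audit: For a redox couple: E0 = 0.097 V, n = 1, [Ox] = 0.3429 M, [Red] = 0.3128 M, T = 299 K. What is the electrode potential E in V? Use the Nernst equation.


Apply the Nernst equation: E = E0 + (RT/nF)*ln([Ox]/[Red])
Step 1: RT/nF = 8.314*299/(1*96485) = 0.02576448 V
Step 2: [Ox]/[Red] = 0.3429/0.3128 = 1.096228
Step 3: ln(1.096228) = 0.091875
Step 4: correction = 0.02576448 * 0.091875 = 0.002 V
E = 0.097 + 0.002 = 0.099 V

0.099 V


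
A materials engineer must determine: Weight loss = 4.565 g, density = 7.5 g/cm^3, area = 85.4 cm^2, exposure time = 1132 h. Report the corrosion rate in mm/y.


Apply the mm/y weight-loss relation: CR = 87600 * W / (D * A * T)
Numerator: 87600 * 4.565 = 399894.0
Denominator: 7.5 * 85.4 * 1132 = 725046.0
CR = 399894.0 / 725046.0 = 0.55154 mm/y

0.55154 mm/y


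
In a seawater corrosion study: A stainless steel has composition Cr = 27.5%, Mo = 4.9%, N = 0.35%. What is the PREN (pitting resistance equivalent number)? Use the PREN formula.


Apply the PREN formula: PREN = Cr + 3.3*Mo + 16*N
PREN = 27.5 + 3.3*4.9 + 16*0.35
PREN = 27.5 + 16.17 + 5.6 = 49.27

49.27
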